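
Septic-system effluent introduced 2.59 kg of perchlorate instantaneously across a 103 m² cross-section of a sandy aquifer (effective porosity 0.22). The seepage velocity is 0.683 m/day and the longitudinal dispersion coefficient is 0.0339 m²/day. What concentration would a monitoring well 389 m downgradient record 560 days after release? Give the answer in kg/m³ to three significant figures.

0.00423 kg/m³

For an instantaneous plane source, C(x,t) = M/(n_e·A·√(4πDt)) · exp(−(x−vt)²/(4Dt)), with n_e·A the pore (flow) area.
Plume center vt = 0.683 × 560 = 382.48 m, so the well at 389 m is 6.52 m downgradient of the peak.
√(4πDt) = 15.45 m, giving peak height M/(n_e·A·√(4πDt)) = 2.59/(0.22 × 103 × 15.45) = 0.007398 kg/m³.
(x−vt)²/(4Dt) = (6.52)²/(4 × 0.0339 × 560) = 0.5598; exp(−0.5598) = 0.5713.
C = 0.007398 × 0.5713 = 0.00423 kg/m³.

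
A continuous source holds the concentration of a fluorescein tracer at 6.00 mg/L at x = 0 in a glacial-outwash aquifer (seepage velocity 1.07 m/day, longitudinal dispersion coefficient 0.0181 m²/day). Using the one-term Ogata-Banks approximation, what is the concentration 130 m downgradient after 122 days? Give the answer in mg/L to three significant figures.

3.61 mg/L

For a continuous step input, C/C₀ ≈ ½·erfc((x−vt)/(2√(Dt))).
vt = 1.07 × 122 = 130.54 m and 2√(Dt) = 2√(0.0181 × 122) = 2.972 m.
Argument (x−vt)/(2√(Dt)) = (130 − 130.54)/2.972 = -0.1817; ½·erfc(-0.1817) = 0.6014.
C = 6.00 × 0.6014 = 3.61 mg/L.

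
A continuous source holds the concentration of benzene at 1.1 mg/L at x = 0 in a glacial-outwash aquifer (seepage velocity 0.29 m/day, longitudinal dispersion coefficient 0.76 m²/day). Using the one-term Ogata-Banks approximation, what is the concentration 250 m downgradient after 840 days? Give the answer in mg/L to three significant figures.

0.472 mg/L

For a continuous step input, C/C₀ ≈ ½·erfc((x−vt)/(2√(Dt))).
vt = 0.29 × 840 = 243.6 m and 2√(Dt) = 2√(0.76 × 840) = 50.53 m.
Argument (x−vt)/(2√(Dt)) = (250 − 243.6)/50.53 = 0.1267; ½·erfc(0.1267) = 0.4289.
C = 1.1 × 0.4289 = 0.472 mg/L.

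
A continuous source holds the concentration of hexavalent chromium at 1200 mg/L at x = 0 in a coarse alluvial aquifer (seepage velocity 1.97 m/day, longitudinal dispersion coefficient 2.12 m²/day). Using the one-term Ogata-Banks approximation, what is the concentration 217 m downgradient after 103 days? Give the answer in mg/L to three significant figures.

300 mg/L

For a continuous step input, C/C₀ ≈ ½·erfc((x−vt)/(2√(Dt))).
vt = 1.97 × 103 = 202.91 m and 2√(Dt) = 2√(2.12 × 103) = 29.55 m.
Argument (x−vt)/(2√(Dt)) = (217 − 202.91)/29.55 = 0.4768; ½·erfc(0.4768) = 0.2501.
C = 1200 × 0.2501 = 300 mg/L.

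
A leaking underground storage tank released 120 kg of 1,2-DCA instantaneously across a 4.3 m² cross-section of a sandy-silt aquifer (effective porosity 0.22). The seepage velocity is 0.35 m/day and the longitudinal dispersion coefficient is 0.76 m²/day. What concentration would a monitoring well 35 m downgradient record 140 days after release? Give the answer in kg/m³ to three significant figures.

For an instantaneous plane source, C(x,t) = M/(n_e·A·√(4πDt)) · exp(−(x−vt)²/(4Dt)), with n_e·A the pore (flow) area.
Plume center vt = 0.35 × 140 = 49 m, so the well at 35 m is 14 m upgradient of the peak.
√(4πDt) = 36.57 m, giving peak height M/(n_e·A·√(4πDt)) = 120/(0.22 × 4.3 × 36.57) = 3.469 kg/m³.
(x−vt)²/(4Dt) = (-14)²/(4 × 0.76 × 140) = 0.4605; exp(−0.4605) = 0.6310.
C = 3.469 × 0.6310 = 2.19 kg/m³.

2.19 kg/m³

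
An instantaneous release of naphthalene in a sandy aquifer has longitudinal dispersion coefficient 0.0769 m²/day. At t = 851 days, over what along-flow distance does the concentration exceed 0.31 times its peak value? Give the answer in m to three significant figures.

35.0 m

The plume is Gaussian with σ = √(2Dt) = √(2 × 0.0769 × 851) = 11.44 m.
C/C_peak = exp(−Δx²/(2σ²)) = 0.31 ⇒ Δx = σ·√(−2 ln 0.31) = 11.44 × 1.530 = 17.50 m.
Width = 2Δx = 35.0 m.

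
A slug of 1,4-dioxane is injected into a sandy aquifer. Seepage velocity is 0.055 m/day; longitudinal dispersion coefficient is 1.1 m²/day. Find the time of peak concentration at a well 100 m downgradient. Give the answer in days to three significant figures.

For the 1D instantaneous-source solution, setting ∂C/∂t = 0 at fixed x gives v²t² + 2Dt − x² = 0, so t = (√(D² + v²x²) − D)/v².
√(D² + v²x²) = √(1.1² + 0.055² × 100²) = 5.609; v² = 0.003025.
t = (5.609 − 1.1)/0.003025 = 1490 days (vs. the pure-advection estimate x/v = 1820 d).

1490 days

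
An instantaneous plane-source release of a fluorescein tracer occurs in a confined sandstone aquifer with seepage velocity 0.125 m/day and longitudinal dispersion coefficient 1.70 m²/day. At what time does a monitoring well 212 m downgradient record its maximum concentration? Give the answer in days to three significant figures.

1590 days

For the 1D instantaneous-source solution, setting ∂C/∂t = 0 at fixed x gives v²t² + 2Dt − x² = 0, so t = (√(D² + v²x²) − D)/v².
√(D² + v²x²) = √(1.70² + 0.125² × 212²) = 26.55; v² = 0.015625.
t = (26.55 − 1.70)/0.015625 = 1590 days (vs. the pure-advection estimate x/v = 1700 d).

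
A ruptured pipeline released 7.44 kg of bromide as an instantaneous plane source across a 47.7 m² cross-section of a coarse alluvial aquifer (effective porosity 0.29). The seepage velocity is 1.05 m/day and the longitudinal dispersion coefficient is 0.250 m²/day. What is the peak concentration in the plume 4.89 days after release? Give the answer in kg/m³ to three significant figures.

The peak of an instantaneous 1D plume sits at x = vt; there the Gaussian factor is 1 and C_max = M/(n_e·A·√(4πDt)), where n_e·A is the pore area the mass is dissolved in.
√(4πDt) = √(4π × 0.250 × 4.89) = 3.919 m, so C_max = 7.44/(0.29 × 47.7 × 3.919) = 0.137 kg/m³.

0.137 kg/m³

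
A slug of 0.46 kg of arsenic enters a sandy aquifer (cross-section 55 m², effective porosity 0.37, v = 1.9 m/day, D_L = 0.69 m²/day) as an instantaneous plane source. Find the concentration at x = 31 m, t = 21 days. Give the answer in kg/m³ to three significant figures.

0.000427 kg/m³

For an instantaneous plane source, C(x,t) = M/(n_e·A·√(4πDt)) · exp(−(x−vt)²/(4Dt)), with n_e·A the pore (flow) area.
Plume center vt = 1.9 × 21 = 39.9 m, so the well at 31 m is 8.9 m upgradient of the peak.
√(4πDt) = 13.49 m, giving peak height M/(n_e·A·√(4πDt)) = 0.46/(0.37 × 55 × 13.49) = 0.001676 kg/m³.
(x−vt)²/(4Dt) = (-8.9)²/(4 × 0.69 × 21) = 1.367; exp(−1.367) = 0.2549.
C = 0.001676 × 0.2549 = 0.000427 kg/m³.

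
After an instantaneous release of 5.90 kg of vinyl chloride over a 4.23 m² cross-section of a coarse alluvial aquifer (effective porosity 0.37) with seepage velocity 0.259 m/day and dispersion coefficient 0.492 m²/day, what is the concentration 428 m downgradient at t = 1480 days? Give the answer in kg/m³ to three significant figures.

0.0199 kg/m³

For an instantaneous plane source, C(x,t) = M/(n_e·A·√(4πDt)) · exp(−(x−vt)²/(4Dt)), with n_e·A the pore (flow) area.
Plume center vt = 0.259 × 1480 = 383.32 m, so the well at 428 m is 44.68 m downgradient of the peak.
√(4πDt) = 95.66 m, giving peak height M/(n_e·A·√(4πDt)) = 5.90/(0.37 × 4.23 × 95.66) = 0.03941 kg/m³.
(x−vt)²/(4Dt) = (44.68)²/(4 × 0.492 × 1480) = 0.6854; exp(−0.6854) = 0.5039.
C = 0.03941 × 0.5039 = 0.0199 kg/m³.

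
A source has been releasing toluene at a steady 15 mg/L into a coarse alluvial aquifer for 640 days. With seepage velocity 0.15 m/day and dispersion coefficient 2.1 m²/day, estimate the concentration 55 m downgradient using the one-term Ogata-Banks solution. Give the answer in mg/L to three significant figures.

For a continuous step input, C/C₀ ≈ ½·erfc((x−vt)/(2√(Dt))).
vt = 0.15 × 640 = 96 m and 2√(Dt) = 2√(2.1 × 640) = 73.32 m.
Argument (x−vt)/(2√(Dt)) = (55 − 96)/73.32 = -0.5592; ½·erfc(-0.5592) = 0.7855.
C = 15 × 0.7855 = 11.8 mg/L.

11.8 mg/L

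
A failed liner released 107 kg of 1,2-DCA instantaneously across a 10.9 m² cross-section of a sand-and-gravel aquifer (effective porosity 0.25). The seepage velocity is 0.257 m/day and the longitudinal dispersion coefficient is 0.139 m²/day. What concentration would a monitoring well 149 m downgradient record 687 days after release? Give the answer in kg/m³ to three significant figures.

For an instantaneous plane source, C(x,t) = M/(n_e·A·√(4πDt)) · exp(−(x−vt)²/(4Dt)), with n_e·A the pore (flow) area.
Plume center vt = 0.257 × 687 = 176.559 m, so the well at 149 m is 27.559 m upgradient of the peak.
√(4πDt) = 34.64 m, giving peak height M/(n_e·A·√(4πDt)) = 107/(0.25 × 10.9 × 34.64) = 1.134 kg/m³.
(x−vt)²/(4Dt) = (-27.559)²/(4 × 0.139 × 687) = 1.988; exp(−1.988) = 0.1370.
C = 1.134 × 0.1370 = 0.155 kg/m³.

0.155 kg/m³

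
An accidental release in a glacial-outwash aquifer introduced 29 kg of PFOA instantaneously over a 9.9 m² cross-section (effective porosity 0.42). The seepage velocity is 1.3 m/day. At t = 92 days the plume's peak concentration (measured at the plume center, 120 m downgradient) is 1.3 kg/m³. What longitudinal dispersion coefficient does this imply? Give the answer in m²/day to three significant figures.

0.0249 m²/day

At the plume center C_max = M/(n_e·A·√(4πDt)), so D = M²/(4πt·(n_e·A·C_max)²).
n_e·A·C_max = 0.42 × 9.9 × 1.3 = 5.405 kg/m.
D = 29²/(4π × 92 × 5.405²) = 0.0249 m²/day.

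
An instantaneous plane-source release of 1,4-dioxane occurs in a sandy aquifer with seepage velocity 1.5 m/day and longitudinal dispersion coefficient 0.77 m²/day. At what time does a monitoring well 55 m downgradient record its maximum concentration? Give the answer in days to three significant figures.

For the 1D instantaneous-source solution, setting ∂C/∂t = 0 at fixed x gives v²t² + 2Dt − x² = 0, so t = (√(D² + v²x²) − D)/v².
√(D² + v²x²) = √(0.77² + 1.5² × 55²) = 82.50; v² = 2.25.
t = (82.50 − 0.77)/2.25 = 36.3 days (vs. the pure-advection estimate x/v = 36.7 d).

36.3 days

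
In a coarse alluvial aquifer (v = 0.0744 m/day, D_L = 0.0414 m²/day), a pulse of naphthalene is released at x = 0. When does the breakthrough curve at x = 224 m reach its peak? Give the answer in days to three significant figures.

3000 days

For the 1D instantaneous-source solution, setting ∂C/∂t = 0 at fixed x gives v²t² + 2Dt − x² = 0, so t = (√(D² + v²x²) − D)/v².
√(D² + v²x²) = √(0.0414² + 0.0744² × 224²) = 16.67; v² = 0.00553536.
t = (16.67 − 0.0414)/0.00553536 = 3000 days (vs. the pure-advection estimate x/v = 3010 d).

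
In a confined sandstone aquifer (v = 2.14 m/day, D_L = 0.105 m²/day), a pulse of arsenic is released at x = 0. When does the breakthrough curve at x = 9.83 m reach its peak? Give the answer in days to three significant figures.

For the 1D instantaneous-source solution, setting ∂C/∂t = 0 at fixed x gives v²t² + 2Dt − x² = 0, so t = (√(D² + v²x²) − D)/v².
√(D² + v²x²) = √(0.105² + 2.14² × 9.83²) = 21.04; v² = 4.5796.
t = (21.04 − 0.105)/4.5796 = 4.57 days (vs. the pure-advection estimate x/v = 4.59 d).

4.57 days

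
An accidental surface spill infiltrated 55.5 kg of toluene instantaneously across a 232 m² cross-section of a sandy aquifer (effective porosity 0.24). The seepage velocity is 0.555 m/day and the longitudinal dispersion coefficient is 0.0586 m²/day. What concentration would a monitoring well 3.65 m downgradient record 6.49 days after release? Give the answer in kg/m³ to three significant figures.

For an instantaneous plane source, C(x,t) = M/(n_e·A·√(4πDt)) · exp(−(x−vt)²/(4Dt)), with n_e·A the pore (flow) area.
Plume center vt = 0.555 × 6.49 = 3.60195 m, so the well at 3.65 m is 0.04805 m downgradient of the peak.
√(4πDt) = 2.186 m, giving peak height M/(n_e·A·√(4πDt)) = 55.5/(0.24 × 232 × 2.186) = 0.4560 kg/m³.
(x−vt)²/(4Dt) = (0.04805)²/(4 × 0.0586 × 6.49) = 0.001518; exp(−0.001518) = 0.9985.
C = 0.4560 × 0.9985 = 0.455 kg/m³.

0.455 kg/m³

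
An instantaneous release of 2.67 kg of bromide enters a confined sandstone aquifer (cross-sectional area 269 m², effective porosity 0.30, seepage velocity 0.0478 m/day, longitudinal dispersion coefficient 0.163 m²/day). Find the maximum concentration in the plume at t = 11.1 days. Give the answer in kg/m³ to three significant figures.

0.00694 kg/m³

The peak of an instantaneous 1D plume sits at x = vt; there the Gaussian factor is 1 and C_max = M/(n_e·A·√(4πDt)), where n_e·A is the pore area the mass is dissolved in.
√(4πDt) = √(4π × 0.163 × 11.1) = 4.768 m, so C_max = 2.67/(0.30 × 269 × 4.768) = 0.00694 kg/m³.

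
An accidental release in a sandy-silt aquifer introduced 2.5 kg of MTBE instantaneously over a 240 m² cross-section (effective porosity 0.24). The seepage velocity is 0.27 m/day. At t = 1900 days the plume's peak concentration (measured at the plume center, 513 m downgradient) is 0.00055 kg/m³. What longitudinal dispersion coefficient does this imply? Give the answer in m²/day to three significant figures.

0.261 m²/day

At the plume center C_max = M/(n_e·A·√(4πDt)), so D = M²/(4πt·(n_e·A·C_max)²).
n_e·A·C_max = 0.24 × 240 × 0.00055 = 0.03168 kg/m.
D = 2.5²/(4π × 1900 × 0.03168²) = 0.261 m²/day.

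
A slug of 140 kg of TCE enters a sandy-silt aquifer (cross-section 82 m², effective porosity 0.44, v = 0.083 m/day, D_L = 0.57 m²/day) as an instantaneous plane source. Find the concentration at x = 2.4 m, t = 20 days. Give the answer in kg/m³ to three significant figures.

0.320 kg/m³

For an instantaneous plane source, C(x,t) = M/(n_e·A·√(4πDt)) · exp(−(x−vt)²/(4Dt)), with n_e·A the pore (flow) area.
Plume center vt = 0.083 × 20 = 1.66 m, so the well at 2.4 m is 0.74 m downgradient of the peak.
√(4πDt) = 11.97 m, giving peak height M/(n_e·A·√(4πDt)) = 140/(0.44 × 82 × 11.97) = 0.3242 kg/m³.
(x−vt)²/(4Dt) = (0.74)²/(4 × 0.57 × 20) = 0.01201; exp(−0.01201) = 0.9881.
C = 0.3242 × 0.9881 = 0.320 kg/m³.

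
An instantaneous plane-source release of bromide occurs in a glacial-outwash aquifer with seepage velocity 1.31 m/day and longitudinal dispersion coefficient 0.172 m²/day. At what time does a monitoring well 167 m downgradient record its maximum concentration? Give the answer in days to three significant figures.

For the 1D instantaneous-source solution, setting ∂C/∂t = 0 at fixed x gives v²t² + 2Dt − x² = 0, so t = (√(D² + v²x²) − D)/v².
√(D² + v²x²) = √(0.172² + 1.31² × 167²) = 218.8; v² = 1.7161.
t = (218.8 − 0.172)/1.7161 = 127 days (vs. the pure-advection estimate x/v = 127 d).

127 days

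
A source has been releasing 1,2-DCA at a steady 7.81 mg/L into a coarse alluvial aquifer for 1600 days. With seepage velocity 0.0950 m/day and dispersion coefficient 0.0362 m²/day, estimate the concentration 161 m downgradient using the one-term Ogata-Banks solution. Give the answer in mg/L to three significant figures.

For a continuous step input, C/C₀ ≈ ½·erfc((x−vt)/(2√(Dt))).
vt = 0.0950 × 1600 = 152 m and 2√(Dt) = 2√(0.0362 × 1600) = 15.22 m.
Argument (x−vt)/(2√(Dt)) = (161 − 152)/15.22 = 0.5913; ½·erfc(0.5913) = 0.2015.
C = 7.81 × 0.2015 = 1.57 mg/L.

1.57 mg/L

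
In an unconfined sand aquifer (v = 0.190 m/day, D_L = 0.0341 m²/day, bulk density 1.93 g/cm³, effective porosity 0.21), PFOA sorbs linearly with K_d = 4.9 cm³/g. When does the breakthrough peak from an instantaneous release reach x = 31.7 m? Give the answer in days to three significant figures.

Retardation factor R = 1 + ρ_b·K_d/n = 1 + 1.93 × 4.9/0.21 = 46.03.
Sorption retards both mechanisms: v_R = v/R = 0.004128 m/day, D_R = D/R = 0.0007408 m²/day.
Peak time from v_R²t² + 2D_R t − x² = 0: t = (√(D_R² + v_R²x²) − D_R)/v_R².
√(D_R² + v_R²x²) = √(0.0007408² + 0.004128² × 31.7²) = 0.1309; v_R² = 1.704e-05.
t = (0.1309 − 0.0007408)/1.704e-05 = 7640 days.

7640 days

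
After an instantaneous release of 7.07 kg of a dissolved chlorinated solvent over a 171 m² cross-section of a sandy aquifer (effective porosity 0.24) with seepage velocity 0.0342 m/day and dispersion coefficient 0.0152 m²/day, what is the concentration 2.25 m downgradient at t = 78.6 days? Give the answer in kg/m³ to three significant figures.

0.0427 kg/m³

For an instantaneous plane source, C(x,t) = M/(n_e·A·√(4πDt)) · exp(−(x−vt)²/(4Dt)), with n_e·A the pore (flow) area.
Plume center vt = 0.0342 × 78.6 = 2.68812 m, so the well at 2.25 m is 0.43812 m upgradient of the peak.
√(4πDt) = 3.875 m, giving peak height M/(n_e·A·√(4πDt)) = 7.07/(0.24 × 171 × 3.875) = 0.04446 kg/m³.
(x−vt)²/(4Dt) = (-0.43812)²/(4 × 0.0152 × 78.6) = 0.04017; exp(−0.04017) = 0.9606.
C = 0.04446 × 0.9606 = 0.0427 kg/m³.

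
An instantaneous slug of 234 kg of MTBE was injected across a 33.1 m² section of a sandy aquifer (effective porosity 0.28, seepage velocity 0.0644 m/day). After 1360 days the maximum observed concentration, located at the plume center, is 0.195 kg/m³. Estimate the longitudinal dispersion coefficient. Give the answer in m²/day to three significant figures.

0.981 m²/day

At the plume center C_max = M/(n_e·A·√(4πDt)), so D = M²/(4πt·(n_e·A·C_max)²).
n_e·A·C_max = 0.28 × 33.1 × 0.195 = 1.807 kg/m.
D = 234²/(4π × 1360 × 1.807²) = 0.981 m²/day.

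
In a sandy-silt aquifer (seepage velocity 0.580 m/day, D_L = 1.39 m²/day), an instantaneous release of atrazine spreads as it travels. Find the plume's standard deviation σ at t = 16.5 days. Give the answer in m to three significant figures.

Dispersive spreading gives a Gaussian with σ² = 2Dt; advection only shifts the center.
σ = √(2 × 1.39 × 16.5) = 6.77 m.

6.77 m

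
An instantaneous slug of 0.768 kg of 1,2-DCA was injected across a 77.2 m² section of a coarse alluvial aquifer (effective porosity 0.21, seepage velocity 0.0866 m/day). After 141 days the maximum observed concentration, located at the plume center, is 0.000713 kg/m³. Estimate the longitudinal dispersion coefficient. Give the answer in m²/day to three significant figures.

2.49 m²/day

At the plume center C_max = M/(n_e·A·√(4πDt)), so D = M²/(4πt·(n_e·A·C_max)²).
n_e·A·C_max = 0.21 × 77.2 × 0.000713 = 0.01156 kg/m.
D = 0.768²/(4π × 141 × 0.01156²) = 2.49 m²/day.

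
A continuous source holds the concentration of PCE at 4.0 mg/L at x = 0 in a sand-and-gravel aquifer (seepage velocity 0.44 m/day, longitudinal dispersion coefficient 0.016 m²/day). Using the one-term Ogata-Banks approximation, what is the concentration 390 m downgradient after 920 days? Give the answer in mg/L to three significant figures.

3.99 mg/L

For a continuous step input, C/C₀ ≈ ½·erfc((x−vt)/(2√(Dt))).
vt = 0.44 × 920 = 404.8 m and 2√(Dt) = 2√(0.016 × 920) = 7.673 m.
Argument (x−vt)/(2√(Dt)) = (390 − 404.8)/7.673 = -1.929; ½·erfc(-1.929) = 0.9968.
C = 4.0 × 0.9968 = 3.99 mg/L.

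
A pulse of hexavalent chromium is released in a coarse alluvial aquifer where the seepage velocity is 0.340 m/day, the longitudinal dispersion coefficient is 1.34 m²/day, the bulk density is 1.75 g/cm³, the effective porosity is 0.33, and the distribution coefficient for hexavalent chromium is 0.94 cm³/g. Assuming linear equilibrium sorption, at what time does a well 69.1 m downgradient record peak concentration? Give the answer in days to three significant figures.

Retardation factor R = 1 + ρ_b·K_d/n = 1 + 1.75 × 0.94/0.33 = 5.985.
Sorption retards both mechanisms: v_R = v/R = 0.05681 m/day, D_R = D/R = 0.2239 m²/day.
Peak time from v_R²t² + 2D_R t − x² = 0: t = (√(D_R² + v_R²x²) − D_R)/v_R².
√(D_R² + v_R²x²) = √(0.2239² + 0.05681² × 69.1²) = 3.932; v_R² = 0.003227.
t = (3.932 − 0.2239)/0.003227 = 1150 days.

1150 days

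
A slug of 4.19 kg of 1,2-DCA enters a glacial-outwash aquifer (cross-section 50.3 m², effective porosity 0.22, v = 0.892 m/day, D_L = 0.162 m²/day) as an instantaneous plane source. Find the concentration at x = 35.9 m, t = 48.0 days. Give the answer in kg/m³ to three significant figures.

0.00823 kg/m³

For an instantaneous plane source, C(x,t) = M/(n_e·A·√(4πDt)) · exp(−(x−vt)²/(4Dt)), with n_e·A the pore (flow) area.
Plume center vt = 0.892 × 48.0 = 42.816 m, so the well at 35.9 m is 6.916 m upgradient of the peak.
√(4πDt) = 9.885 m, giving peak height M/(n_e·A·√(4πDt)) = 4.19/(0.22 × 50.3 × 9.885) = 0.03830 kg/m³.
(x−vt)²/(4Dt) = (-6.916)²/(4 × 0.162 × 48.0) = 1.538; exp(−1.538) = 0.2148.
C = 0.03830 × 0.2148 = 0.00823 kg/m³.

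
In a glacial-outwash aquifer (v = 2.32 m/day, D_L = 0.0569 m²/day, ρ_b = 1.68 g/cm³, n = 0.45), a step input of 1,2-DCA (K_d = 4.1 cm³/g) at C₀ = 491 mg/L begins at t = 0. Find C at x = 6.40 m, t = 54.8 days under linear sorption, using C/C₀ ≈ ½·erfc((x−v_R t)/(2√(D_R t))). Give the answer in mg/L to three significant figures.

485 mg/L

Retardation factor R = 1 + ρ_b·K_d/n = 1 + 1.68 × 4.1/0.45 = 16.31.
Sorption retards both mechanisms: v_R = v/R = 0.1422 m/day, D_R = D/R = 0.003489 m²/day.
v_R·t = 0.1422 × 54.8 = 7.79256 m; 2√(D_R t) = 0.8745 m; argument = (6.40 − 7.79256)/0.8745 = -1.592.
C = C₀ × ½·erfc(-1.592) = 491 × 0.9878 = 485 mg/L.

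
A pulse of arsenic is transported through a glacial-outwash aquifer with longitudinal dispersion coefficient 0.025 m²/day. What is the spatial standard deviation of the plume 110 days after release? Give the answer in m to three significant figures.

Dispersive spreading gives a Gaussian with σ² = 2Dt; advection only shifts the center.
σ = √(2 × 0.025 × 110) = 2.35 m.

2.35 m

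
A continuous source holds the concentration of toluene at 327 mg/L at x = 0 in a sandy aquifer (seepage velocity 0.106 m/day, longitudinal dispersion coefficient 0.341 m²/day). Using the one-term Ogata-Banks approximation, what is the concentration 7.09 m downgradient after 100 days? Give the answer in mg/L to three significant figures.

217 mg/L

For a continuous step input, C/C₀ ≈ ½·erfc((x−vt)/(2√(Dt))).
vt = 0.106 × 100 = 10.6 m and 2√(Dt) = 2√(0.341 × 100) = 11.68 m.
Argument (x−vt)/(2√(Dt)) = (7.09 − 10.6)/11.68 = -0.3005; ½·erfc(-0.3005) = 0.6646.
C = 327 × 0.6646 = 217 mg/L.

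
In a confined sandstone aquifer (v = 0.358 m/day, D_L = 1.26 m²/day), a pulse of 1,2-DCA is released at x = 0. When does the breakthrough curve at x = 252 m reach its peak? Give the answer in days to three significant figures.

For the 1D instantaneous-source solution, setting ∂C/∂t = 0 at fixed x gives v²t² + 2Dt − x² = 0, so t = (√(D² + v²x²) − D)/v².
√(D² + v²x²) = √(1.26² + 0.358² × 252²) = 90.22; v² = 0.128164.
t = (90.22 − 1.26)/0.128164 = 694 days (vs. the pure-advection estimate x/v = 704 d).

694 days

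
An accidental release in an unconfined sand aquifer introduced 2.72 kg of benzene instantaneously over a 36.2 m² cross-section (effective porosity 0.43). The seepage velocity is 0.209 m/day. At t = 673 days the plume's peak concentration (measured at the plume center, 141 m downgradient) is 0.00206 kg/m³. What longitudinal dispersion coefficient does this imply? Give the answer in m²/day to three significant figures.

0.851 m²/day

At the plume center C_max = M/(n_e·A·√(4πDt)), so D = M²/(4πt·(n_e·A·C_max)²).
n_e·A·C_max = 0.43 × 36.2 × 0.00206 = 0.03207 kg/m.
D = 2.72²/(4π × 673 × 0.03207²) = 0.851 m²/day.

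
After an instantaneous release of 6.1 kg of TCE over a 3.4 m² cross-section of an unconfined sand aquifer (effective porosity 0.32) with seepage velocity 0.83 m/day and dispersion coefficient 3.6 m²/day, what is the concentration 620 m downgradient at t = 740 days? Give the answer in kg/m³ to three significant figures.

For an instantaneous plane source, C(x,t) = M/(n_e·A·√(4πDt)) · exp(−(x−vt)²/(4Dt)), with n_e·A the pore (flow) area.
Plume center vt = 0.83 × 740 = 614.2 m, so the well at 620 m is 5.8 m downgradient of the peak.
√(4πDt) = 183.0 m, giving peak height M/(n_e·A·√(4πDt)) = 6.1/(0.32 × 3.4 × 183.0) = 0.03064 kg/m³.
(x−vt)²/(4Dt) = (5.8)²/(4 × 3.6 × 740) = 0.003157; exp(−0.003157) = 0.9968.
C = 0.03064 × 0.9968 = 0.0305 kg/m³.

0.0305 kg/m³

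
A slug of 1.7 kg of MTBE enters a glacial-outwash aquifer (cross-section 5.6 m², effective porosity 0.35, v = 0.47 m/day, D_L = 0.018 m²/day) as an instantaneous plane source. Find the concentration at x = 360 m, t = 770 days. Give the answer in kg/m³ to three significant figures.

For an instantaneous plane source, C(x,t) = M/(n_e·A·√(4πDt)) · exp(−(x−vt)²/(4Dt)), with n_e·A the pore (flow) area.
Plume center vt = 0.47 × 770 = 361.9 m, so the well at 360 m is 1.9 m upgradient of the peak.
√(4πDt) = 13.20 m, giving peak height M/(n_e·A·√(4πDt)) = 1.7/(0.35 × 5.6 × 13.20) = 0.06571 kg/m³.
(x−vt)²/(4Dt) = (-1.9)²/(4 × 0.018 × 770) = 0.06512; exp(−0.06512) = 0.9370.
C = 0.06571 × 0.9370 = 0.0616 kg/m³.

0.0616 kg/m³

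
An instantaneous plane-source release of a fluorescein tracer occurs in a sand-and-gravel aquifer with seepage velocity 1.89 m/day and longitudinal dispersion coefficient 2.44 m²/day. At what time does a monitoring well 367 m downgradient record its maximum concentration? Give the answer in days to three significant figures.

193 days

For the 1D instantaneous-source solution, setting ∂C/∂t = 0 at fixed x gives v²t² + 2Dt − x² = 0, so t = (√(D² + v²x²) − D)/v².
√(D² + v²x²) = √(2.44² + 1.89² × 367²) = 693.6; v² = 3.5721.
t = (693.6 − 2.44)/3.5721 = 193 days (vs. the pure-advection estimate x/v = 194 d).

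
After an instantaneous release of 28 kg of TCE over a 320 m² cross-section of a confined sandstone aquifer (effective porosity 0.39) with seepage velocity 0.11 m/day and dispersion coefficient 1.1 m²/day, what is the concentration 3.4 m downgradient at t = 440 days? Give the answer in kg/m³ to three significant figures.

For an instantaneous plane source, C(x,t) = M/(n_e·A·√(4πDt)) · exp(−(x−vt)²/(4Dt)), with n_e·A the pore (flow) area.
Plume center vt = 0.11 × 440 = 48.4 m, so the well at 3.4 m is 45 m upgradient of the peak.
√(4πDt) = 77.99 m, giving peak height M/(n_e·A·√(4πDt)) = 28/(0.39 × 320 × 77.99) = 0.002877 kg/m³.
(x−vt)²/(4Dt) = (-45)²/(4 × 1.1 × 440) = 1.046; exp(−1.046) = 0.3513.
C = 0.002877 × 0.3513 = 0.00101 kg/m³.

0.00101 kg/m³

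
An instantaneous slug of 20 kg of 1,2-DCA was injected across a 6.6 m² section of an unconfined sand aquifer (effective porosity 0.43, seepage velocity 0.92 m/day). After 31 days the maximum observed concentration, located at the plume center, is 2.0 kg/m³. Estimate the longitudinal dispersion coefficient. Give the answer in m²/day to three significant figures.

0.0319 m²/day

At the plume center C_max = M/(n_e·A·√(4πDt)), so D = M²/(4πt·(n_e·A·C_max)²).
n_e·A·C_max = 0.43 × 6.6 × 2.0 = 5.676 kg/m.
D = 20²/(4π × 31 × 5.676²) = 0.0319 m²/day.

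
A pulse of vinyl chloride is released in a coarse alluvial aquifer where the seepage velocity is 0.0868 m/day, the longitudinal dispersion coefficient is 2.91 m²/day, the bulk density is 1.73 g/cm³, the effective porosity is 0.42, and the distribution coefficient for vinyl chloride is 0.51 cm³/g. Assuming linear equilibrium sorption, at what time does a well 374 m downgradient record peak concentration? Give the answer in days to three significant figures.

12200 days

Retardation factor R = 1 + ρ_b·K_d/n = 1 + 1.73 × 0.51/0.42 = 3.101.
Sorption retards both mechanisms: v_R = v/R = 0.02799 m/day, D_R = D/R = 0.9384 m²/day.
Peak time from v_R²t² + 2D_R t − x² = 0: t = (√(D_R² + v_R²x²) − D_R)/v_R².
√(D_R² + v_R²x²) = √(0.9384² + 0.02799² × 374²) = 10.51; v_R² = 0.0007834.
t = (10.51 − 0.9384)/0.0007834 = 12200 days.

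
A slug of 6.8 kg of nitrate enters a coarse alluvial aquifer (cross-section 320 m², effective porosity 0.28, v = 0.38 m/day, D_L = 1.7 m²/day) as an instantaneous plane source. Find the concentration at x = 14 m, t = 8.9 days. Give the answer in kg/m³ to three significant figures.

0.000854 kg/m³

For an instantaneous plane source, C(x,t) = M/(n_e·A·√(4πDt)) · exp(−(x−vt)²/(4Dt)), with n_e·A the pore (flow) area.
Plume center vt = 0.38 × 8.9 = 3.382 m, so the well at 14 m is 10.618 m downgradient of the peak.
√(4πDt) = 13.79 m, giving peak height M/(n_e·A·√(4πDt)) = 6.8/(0.28 × 320 × 13.79) = 0.005503 kg/m³.
(x−vt)²/(4Dt) = (10.618)²/(4 × 1.7 × 8.9) = 1.863; exp(−1.863) = 0.1552.
C = 0.005503 × 0.1552 = 0.000854 kg/m³.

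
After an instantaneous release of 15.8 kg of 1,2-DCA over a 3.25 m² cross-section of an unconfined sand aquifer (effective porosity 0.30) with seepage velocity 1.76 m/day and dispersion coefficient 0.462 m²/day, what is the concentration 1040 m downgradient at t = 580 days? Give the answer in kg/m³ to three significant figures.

0.198 kg/m³

For an instantaneous plane source, C(x,t) = M/(n_e·A·√(4πDt)) · exp(−(x−vt)²/(4Dt)), with n_e·A the pore (flow) area.
Plume center vt = 1.76 × 580 = 1020.8 m, so the well at 1040 m is 19.2 m downgradient of the peak.
√(4πDt) = 58.03 m, giving peak height M/(n_e·A·√(4πDt)) = 15.8/(0.30 × 3.25 × 58.03) = 0.2793 kg/m³.
(x−vt)²/(4Dt) = (19.2)²/(4 × 0.462 × 580) = 0.3439; exp(−0.3439) = 0.7090.
C = 0.2793 × 0.7090 = 0.198 kg/m³.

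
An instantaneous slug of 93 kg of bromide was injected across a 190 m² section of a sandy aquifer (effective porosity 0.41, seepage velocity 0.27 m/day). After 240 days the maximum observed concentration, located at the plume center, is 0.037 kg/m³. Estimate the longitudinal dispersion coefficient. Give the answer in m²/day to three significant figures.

At the plume center C_max = M/(n_e·A·√(4πDt)), so D = M²/(4πt·(n_e·A·C_max)²).
n_e·A·C_max = 0.41 × 190 × 0.037 = 2.882 kg/m.
D = 93²/(4π × 240 × 2.882²) = 0.345 m²/day.

0.345 m²/day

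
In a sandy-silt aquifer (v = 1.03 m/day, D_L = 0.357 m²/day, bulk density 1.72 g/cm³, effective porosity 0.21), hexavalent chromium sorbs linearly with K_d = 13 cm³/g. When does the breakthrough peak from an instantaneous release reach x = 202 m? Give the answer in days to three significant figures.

21000 days

Retardation factor R = 1 + ρ_b·K_d/n = 1 + 1.72 × 13/0.21 = 107.5.
Sorption retards both mechanisms: v_R = v/R = 0.009581 m/day, D_R = D/R = 0.003321 m²/day.
Peak time from v_R²t² + 2D_R t − x² = 0: t = (√(D_R² + v_R²x²) − D_R)/v_R².
√(D_R² + v_R²x²) = √(0.003321² + 0.009581² × 202²) = 1.935; v_R² = 9.180e-05.
t = (1.935 − 0.003321)/9.180e-05 = 21000 days.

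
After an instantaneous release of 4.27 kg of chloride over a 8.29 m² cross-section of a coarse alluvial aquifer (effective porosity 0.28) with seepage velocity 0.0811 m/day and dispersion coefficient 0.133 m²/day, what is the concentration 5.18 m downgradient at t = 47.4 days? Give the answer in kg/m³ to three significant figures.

For an instantaneous plane source, C(x,t) = M/(n_e·A·√(4πDt)) · exp(−(x−vt)²/(4Dt)), with n_e·A the pore (flow) area.
Plume center vt = 0.0811 × 47.4 = 3.84414 m, so the well at 5.18 m is 1.33586 m downgradient of the peak.
√(4πDt) = 8.901 m, giving peak height M/(n_e·A·√(4πDt)) = 4.27/(0.28 × 8.29 × 8.901) = 0.2067 kg/m³.
(x−vt)²/(4Dt) = (1.33586)²/(4 × 0.133 × 47.4) = 0.07077; exp(−0.07077) = 0.9317.
C = 0.2067 × 0.9317 = 0.193 kg/m³.

0.193 kg/m³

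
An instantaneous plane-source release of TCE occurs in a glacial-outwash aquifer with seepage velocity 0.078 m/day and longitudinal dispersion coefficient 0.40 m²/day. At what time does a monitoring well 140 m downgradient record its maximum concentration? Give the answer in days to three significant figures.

1730 days

For the 1D instantaneous-source solution, setting ∂C/∂t = 0 at fixed x gives v²t² + 2Dt − x² = 0, so t = (√(D² + v²x²) − D)/v².
√(D² + v²x²) = √(0.40² + 0.078² × 140²) = 10.93; v² = 0.006084.
t = (10.93 − 0.40)/0.006084 = 1730 days (vs. the pure-advection estimate x/v = 1790 d).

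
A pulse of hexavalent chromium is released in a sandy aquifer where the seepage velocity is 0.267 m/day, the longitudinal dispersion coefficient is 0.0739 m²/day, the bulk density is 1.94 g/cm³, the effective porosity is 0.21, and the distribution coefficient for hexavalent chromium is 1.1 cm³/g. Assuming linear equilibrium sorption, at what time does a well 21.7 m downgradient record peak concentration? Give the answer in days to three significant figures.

Retardation factor R = 1 + ρ_b·K_d/n = 1 + 1.94 × 1.1/0.21 = 11.16.
Sorption retards both mechanisms: v_R = v/R = 0.02392 m/day, D_R = D/R = 0.006622 m²/day.
Peak time from v_R²t² + 2D_R t − x² = 0: t = (√(D_R² + v_R²x²) − D_R)/v_R².
√(D_R² + v_R²x²) = √(0.006622² + 0.02392² × 21.7²) = 0.5191; v_R² = 0.0005722.
t = (0.5191 − 0.006622)/0.0005722 = 896 days.

896 days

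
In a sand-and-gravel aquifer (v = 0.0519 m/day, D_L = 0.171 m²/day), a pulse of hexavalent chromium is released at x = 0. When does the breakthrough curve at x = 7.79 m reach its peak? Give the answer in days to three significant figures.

For the 1D instantaneous-source solution, setting ∂C/∂t = 0 at fixed x gives v²t² + 2Dt − x² = 0, so t = (√(D² + v²x²) − D)/v².
√(D² + v²x²) = √(0.171² + 0.0519² × 7.79²) = 0.4390; v² = 0.00269361.
t = (0.4390 − 0.171)/0.00269361 = 99.5 days (vs. the pure-advection estimate x/v = 150 d).

99.5 days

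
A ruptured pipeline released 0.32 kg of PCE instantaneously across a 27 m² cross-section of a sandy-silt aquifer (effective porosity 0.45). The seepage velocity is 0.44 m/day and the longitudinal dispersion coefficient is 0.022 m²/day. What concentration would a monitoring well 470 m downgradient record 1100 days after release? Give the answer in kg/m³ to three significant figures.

For an instantaneous plane source, C(x,t) = M/(n_e·A·√(4πDt)) · exp(−(x−vt)²/(4Dt)), with n_e·A the pore (flow) area.
Plume center vt = 0.44 × 1100 = 484 m, so the well at 470 m is 14 m upgradient of the peak.
√(4πDt) = 17.44 m, giving peak height M/(n_e·A·√(4πDt)) = 0.32/(0.45 × 27 × 17.44) = 0.001510 kg/m³.
(x−vt)²/(4Dt) = (-14)²/(4 × 0.022 × 1100) = 2.025; exp(−2.025) = 0.1320.
C = 0.001510 × 0.1320 = 0.000199 kg/m³.

0.000199 kg/m³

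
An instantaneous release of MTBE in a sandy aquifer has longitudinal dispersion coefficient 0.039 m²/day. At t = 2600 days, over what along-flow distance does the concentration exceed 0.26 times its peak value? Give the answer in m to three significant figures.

The plume is Gaussian with σ = √(2Dt) = √(2 × 0.039 × 2600) = 14.24 m.
C/C_peak = exp(−Δx²/(2σ²)) = 0.26 ⇒ Δx = σ·√(−2 ln 0.26) = 14.24 × 1.641 = 23.37 m.
Width = 2Δx = 46.7 m.

46.7 m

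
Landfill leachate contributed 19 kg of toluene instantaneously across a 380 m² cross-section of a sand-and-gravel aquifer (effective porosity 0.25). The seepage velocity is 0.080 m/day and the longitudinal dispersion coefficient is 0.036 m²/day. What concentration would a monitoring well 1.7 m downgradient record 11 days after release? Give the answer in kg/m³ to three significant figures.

For an instantaneous plane source, C(x,t) = M/(n_e·A·√(4πDt)) · exp(−(x−vt)²/(4Dt)), with n_e·A the pore (flow) area.
Plume center vt = 0.080 × 11 = 0.88 m, so the well at 1.7 m is 0.82 m downgradient of the peak.
√(4πDt) = 2.231 m, giving peak height M/(n_e·A·√(4πDt)) = 19/(0.25 × 380 × 2.231) = 0.08965 kg/m³.
(x−vt)²/(4Dt) = (0.82)²/(4 × 0.036 × 11) = 0.4245; exp(−0.4245) = 0.6541.
C = 0.08965 × 0.6541 = 0.0586 kg/m³.

0.0586 kg/m³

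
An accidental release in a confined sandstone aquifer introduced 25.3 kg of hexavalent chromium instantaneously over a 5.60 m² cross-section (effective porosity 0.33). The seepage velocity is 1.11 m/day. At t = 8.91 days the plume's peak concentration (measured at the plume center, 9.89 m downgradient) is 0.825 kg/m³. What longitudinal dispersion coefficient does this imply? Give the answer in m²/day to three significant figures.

2.46 m²/day

At the plume center C_max = M/(n_e·A·√(4πDt)), so D = M²/(4πt·(n_e·A·C_max)²).
n_e·A·C_max = 0.33 × 5.60 × 0.825 = 1.525 kg/m.
D = 25.3²/(4π × 8.91 × 1.525²) = 2.46 m²/day.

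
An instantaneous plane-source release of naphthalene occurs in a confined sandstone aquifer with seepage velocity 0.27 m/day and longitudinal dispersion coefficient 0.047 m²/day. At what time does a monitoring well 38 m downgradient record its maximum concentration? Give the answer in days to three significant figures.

140 days

For the 1D instantaneous-source solution, setting ∂C/∂t = 0 at fixed x gives v²t² + 2Dt − x² = 0, so t = (√(D² + v²x²) − D)/v².
√(D² + v²x²) = √(0.047² + 0.27² × 38²) = 10.26; v² = 0.0729.
t = (10.26 − 0.047)/0.0729 = 140 days (vs. the pure-advection estimate x/v = 141 d).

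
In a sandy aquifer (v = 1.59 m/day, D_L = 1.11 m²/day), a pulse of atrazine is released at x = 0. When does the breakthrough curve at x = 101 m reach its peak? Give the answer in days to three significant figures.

63.1 days

For the 1D instantaneous-source solution, setting ∂C/∂t = 0 at fixed x gives v²t² + 2Dt − x² = 0, so t = (√(D² + v²x²) − D)/v².
√(D² + v²x²) = √(1.11² + 1.59² × 101²) = 160.6; v² = 2.5281.
t = (160.6 − 1.11)/2.5281 = 63.1 days (vs. the pure-advection estimate x/v = 63.5 d).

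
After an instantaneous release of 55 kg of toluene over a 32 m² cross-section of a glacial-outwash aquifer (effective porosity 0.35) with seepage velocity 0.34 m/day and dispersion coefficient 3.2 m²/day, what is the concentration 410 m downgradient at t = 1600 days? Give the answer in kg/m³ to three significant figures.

For an instantaneous plane source, C(x,t) = M/(n_e·A·√(4πDt)) · exp(−(x−vt)²/(4Dt)), with n_e·A the pore (flow) area.
Plume center vt = 0.34 × 1600 = 544 m, so the well at 410 m is 134 m upgradient of the peak.
√(4πDt) = 253.7 m, giving peak height M/(n_e·A·√(4πDt)) = 55/(0.35 × 32 × 253.7) = 0.01936 kg/m³.
(x−vt)²/(4Dt) = (-134)²/(4 × 3.2 × 1600) = 0.8768; exp(−0.8768) = 0.4161.
C = 0.01936 × 0.4161 = 0.00806 kg/m³.

0.00806 kg/m³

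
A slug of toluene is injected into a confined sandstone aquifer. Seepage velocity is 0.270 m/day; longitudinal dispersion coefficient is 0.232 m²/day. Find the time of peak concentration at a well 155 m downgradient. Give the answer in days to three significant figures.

571 days

For the 1D instantaneous-source solution, setting ∂C/∂t = 0 at fixed x gives v²t² + 2Dt − x² = 0, so t = (√(D² + v²x²) − D)/v².
√(D² + v²x²) = √(0.232² + 0.270² × 155²) = 41.85; v² = 0.0729.
t = (41.85 − 0.232)/0.0729 = 571 days (vs. the pure-advection estimate x/v = 574 d).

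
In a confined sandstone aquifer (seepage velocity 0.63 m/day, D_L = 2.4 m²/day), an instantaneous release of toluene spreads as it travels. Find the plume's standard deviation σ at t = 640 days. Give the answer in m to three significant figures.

Dispersive spreading gives a Gaussian with σ² = 2Dt; advection only shifts the center.
σ = √(2 × 2.4 × 640) = 55.4 m.

55.4 m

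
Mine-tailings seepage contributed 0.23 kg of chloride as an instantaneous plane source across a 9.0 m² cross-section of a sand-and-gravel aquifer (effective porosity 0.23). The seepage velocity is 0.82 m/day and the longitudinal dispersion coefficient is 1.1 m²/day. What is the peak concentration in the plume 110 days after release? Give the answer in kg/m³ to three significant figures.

The peak of an instantaneous 1D plume sits at x = vt; there the Gaussian factor is 1 and C_max = M/(n_e·A·√(4πDt)), where n_e·A is the pore area the mass is dissolved in.
√(4πDt) = √(4π × 1.1 × 110) = 38.99 m, so C_max = 0.23/(0.23 × 9.0 × 38.99) = 0.00285 kg/m³.

0.00285 kg/m³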